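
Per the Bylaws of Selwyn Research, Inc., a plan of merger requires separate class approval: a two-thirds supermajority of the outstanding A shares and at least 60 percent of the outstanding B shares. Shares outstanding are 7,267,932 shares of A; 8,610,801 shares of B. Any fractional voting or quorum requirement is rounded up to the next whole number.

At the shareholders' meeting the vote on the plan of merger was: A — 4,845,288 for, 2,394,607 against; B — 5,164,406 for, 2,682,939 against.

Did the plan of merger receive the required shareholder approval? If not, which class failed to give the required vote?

Not approved — the B shares did not give the required vote.

A: 2/3 of 7267932 = 4845288; 4,845,288 required, 4,845,288 in favor — approved.
B: 3/5 of 8610801 = 5166480.60, rounded up to 5166481; 5,166,481 required, 5,164,406 in favor — not approved.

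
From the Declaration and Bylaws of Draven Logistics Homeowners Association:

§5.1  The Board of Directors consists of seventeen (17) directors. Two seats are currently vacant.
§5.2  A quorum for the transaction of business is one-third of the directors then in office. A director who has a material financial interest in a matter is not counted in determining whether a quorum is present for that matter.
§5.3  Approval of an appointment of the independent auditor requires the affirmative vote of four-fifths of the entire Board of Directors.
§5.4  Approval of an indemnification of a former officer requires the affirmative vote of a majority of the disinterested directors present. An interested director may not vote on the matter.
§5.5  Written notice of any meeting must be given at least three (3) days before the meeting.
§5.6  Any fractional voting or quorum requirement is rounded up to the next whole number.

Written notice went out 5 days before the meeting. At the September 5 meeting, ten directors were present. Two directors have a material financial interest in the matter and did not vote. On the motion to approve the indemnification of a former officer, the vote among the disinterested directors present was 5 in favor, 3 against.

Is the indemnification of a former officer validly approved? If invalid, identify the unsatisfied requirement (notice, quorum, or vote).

Notice: 5 days given; 3 required (5 ≥ 3). Satisfied.
Quorum: 10 present, but the 2 interested directors do not count, leaving 8. Quorum is 5. Satisfied.
Vote: the indemnification of a former officer requires a majority of the disinterested directors present (10 − 2 = 8). A majority of 8 is 5, so 5 affirmative votes are needed; 5 voted in favor. Satisfied.

Valid — all requirements satisfied.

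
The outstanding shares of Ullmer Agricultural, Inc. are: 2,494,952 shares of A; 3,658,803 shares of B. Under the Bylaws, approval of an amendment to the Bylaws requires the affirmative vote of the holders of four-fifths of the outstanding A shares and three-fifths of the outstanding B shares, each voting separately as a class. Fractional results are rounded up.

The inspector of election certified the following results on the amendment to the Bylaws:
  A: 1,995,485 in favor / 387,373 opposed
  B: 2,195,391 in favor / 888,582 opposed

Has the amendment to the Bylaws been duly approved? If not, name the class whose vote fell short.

Not approved — the A shares did not give the required vote.

A: 4/5 of 2494952 = 1995961.60, rounded up to 1995962; 1,995,962 required, 1,995,485 in favor — not approved.
B: 3/5 of 3658803 = 2195281.80, rounded up to 2195282; 2,195,282 required, 2,195,391 in favor — approved.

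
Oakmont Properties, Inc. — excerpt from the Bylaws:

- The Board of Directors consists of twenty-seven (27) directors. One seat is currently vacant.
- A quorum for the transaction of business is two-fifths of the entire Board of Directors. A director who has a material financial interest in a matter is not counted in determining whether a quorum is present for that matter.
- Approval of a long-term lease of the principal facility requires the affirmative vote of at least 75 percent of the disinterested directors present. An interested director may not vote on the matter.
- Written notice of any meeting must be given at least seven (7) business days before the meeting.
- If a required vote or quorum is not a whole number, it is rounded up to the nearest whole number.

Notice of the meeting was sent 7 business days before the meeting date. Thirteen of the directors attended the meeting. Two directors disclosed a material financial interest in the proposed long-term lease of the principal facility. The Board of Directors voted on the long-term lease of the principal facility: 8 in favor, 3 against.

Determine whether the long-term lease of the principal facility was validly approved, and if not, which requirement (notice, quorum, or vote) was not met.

Notice: 7 business days given; 7 required (7 ≥ 7). Satisfied.
Quorum: 13 present, but the 2 interested directors do not count, leaving 11. Quorum is 11. Satisfied.
Vote: the long-term lease of the principal facility requires three-fourths of the disinterested directors present (13 − 2 = 11). 3/4 of 11 = 8.25, rounded up to 9, so 9 affirmative votes are needed; 8 voted in favor. Not satisfied.

Invalid — vote requirement not satisfied.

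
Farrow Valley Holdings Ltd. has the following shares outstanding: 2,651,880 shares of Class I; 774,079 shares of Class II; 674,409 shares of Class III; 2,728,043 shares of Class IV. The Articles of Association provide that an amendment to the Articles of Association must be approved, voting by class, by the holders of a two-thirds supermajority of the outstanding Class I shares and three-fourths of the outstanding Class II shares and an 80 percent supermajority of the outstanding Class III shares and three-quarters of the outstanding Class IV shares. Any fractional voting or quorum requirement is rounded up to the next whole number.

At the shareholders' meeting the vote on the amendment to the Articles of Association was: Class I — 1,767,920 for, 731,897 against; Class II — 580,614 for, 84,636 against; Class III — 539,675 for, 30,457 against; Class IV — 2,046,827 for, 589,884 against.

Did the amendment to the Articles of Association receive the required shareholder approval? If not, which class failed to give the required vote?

Approved — every class gave the required vote.

Class I: 2/3 of 2651880 = 1767920; 1,767,920 required, 1,767,920 in favor — approved.
Class II: 3/4 of 774079 = 580559.25, rounded up to 580560; 580,560 required, 580,614 in favor — approved.
Class III: 4/5 of 674409 = 539527.20, rounded up to 539528; 539,528 required, 539,675 in favor — approved.
Class IV: 3/4 of 2728043 = 2046032.25, rounded up to 2046033; 2,046,033 required, 2,046,827 in favor — approved.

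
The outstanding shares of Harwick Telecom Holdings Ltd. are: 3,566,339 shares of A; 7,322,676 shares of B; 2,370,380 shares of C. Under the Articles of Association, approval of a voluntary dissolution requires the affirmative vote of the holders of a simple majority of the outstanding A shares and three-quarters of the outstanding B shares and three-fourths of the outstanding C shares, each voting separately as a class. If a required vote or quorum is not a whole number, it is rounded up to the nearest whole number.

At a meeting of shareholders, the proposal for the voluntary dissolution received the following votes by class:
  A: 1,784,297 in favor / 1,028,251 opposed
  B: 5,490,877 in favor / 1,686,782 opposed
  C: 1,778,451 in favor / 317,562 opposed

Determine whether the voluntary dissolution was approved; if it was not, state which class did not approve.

A: a majority of 3566339 is 1783170; 1,783,170 required, 1,784,297 in favor — approved.
B: 3/4 of 7322676 = 5492007; 5,492,007 required, 5,490,877 in favor — not approved.
C: 3/4 of 2370380 = 1777785; 1,777,785 required, 1,778,451 in favor — approved.

Not approved — the B shares did not give the required vote.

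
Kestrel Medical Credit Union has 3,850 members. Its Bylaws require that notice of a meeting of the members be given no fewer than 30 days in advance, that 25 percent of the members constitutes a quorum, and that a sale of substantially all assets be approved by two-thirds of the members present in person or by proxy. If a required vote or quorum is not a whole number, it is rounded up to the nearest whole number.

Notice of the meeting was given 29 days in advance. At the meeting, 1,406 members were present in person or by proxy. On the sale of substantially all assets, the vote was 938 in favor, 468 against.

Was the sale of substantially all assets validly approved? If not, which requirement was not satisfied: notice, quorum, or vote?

Notice: 29 days given; 30 required. Not satisfied.
Quorum: 25% of 3,850 = 962.50, rounded up to 963; 1,406 present. Satisfied.
Vote: requires two-thirds of those present (1,406); 2/3 of 1406 = 937.33, rounded up to 938, so 938 needed; 938 in favor. Satisfied.

Invalid — notice requirement not satisfied.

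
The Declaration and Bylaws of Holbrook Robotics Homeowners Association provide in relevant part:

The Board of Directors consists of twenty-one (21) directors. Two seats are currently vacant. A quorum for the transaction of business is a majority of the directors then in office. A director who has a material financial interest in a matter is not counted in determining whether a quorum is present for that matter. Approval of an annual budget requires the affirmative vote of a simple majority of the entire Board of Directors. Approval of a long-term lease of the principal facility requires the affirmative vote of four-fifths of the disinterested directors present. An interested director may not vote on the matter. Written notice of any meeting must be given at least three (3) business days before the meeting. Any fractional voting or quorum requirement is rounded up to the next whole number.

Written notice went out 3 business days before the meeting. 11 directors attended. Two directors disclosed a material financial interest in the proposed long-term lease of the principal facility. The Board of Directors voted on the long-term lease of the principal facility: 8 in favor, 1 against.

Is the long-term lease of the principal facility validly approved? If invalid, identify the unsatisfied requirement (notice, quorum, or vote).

Invalid — quorum requirement not satisfied.

Notice: 3 business days given; 3 required (3 ≥ 3). Satisfied.
Quorum: 11 present, but the 2 interested directors do not count, leaving 9. Quorum is 10. Not satisfied.
Vote: the long-term lease of the principal facility requires four-fifths of the disinterested directors present (11 − 2 = 9). 4/5 of 9 = 7.20, rounded up to 8, so 8 affirmative votes are needed; 8 voted in favor. Satisfied. (Moot — without a quorum no business can be validly transacted.)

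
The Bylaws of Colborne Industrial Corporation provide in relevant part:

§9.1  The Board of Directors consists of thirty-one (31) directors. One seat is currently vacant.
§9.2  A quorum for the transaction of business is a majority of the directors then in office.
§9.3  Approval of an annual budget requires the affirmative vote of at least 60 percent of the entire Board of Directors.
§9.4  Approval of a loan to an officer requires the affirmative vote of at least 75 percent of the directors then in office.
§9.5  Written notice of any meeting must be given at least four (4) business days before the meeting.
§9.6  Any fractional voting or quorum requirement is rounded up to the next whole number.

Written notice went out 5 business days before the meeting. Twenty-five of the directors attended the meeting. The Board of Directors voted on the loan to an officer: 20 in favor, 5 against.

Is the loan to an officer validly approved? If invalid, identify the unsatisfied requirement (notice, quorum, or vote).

Invalid — vote requirement not satisfied.

Notice: 5 business days given; 4 required (5 ≥ 4). Satisfied.
Quorum: 25 present; quorum is 16. Satisfied.
Vote: the loan to an officer requires three-fourths of the directors then in office (30). 3/4 of 30 = 22.50, rounded up to 23, so 23 affirmative votes are needed; 20 voted in favor. Not satisfied.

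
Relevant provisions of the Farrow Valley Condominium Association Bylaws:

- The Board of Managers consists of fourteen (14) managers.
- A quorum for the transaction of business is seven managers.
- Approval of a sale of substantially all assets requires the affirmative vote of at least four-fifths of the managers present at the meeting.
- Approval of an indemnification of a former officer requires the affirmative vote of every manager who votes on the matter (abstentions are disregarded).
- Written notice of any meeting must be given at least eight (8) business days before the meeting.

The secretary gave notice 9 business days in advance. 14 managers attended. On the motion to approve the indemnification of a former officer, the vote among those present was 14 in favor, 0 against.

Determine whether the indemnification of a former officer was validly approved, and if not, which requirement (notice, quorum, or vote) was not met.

Notice: 9 business days given; 8 required (9 ≥ 8). Satisfied.
Quorum: 14 present; quorum is 7. Satisfied.
Vote: the indemnification of a former officer requires the unanimous vote of the votes cast (14). Unanimous means all 14, so 14 affirmative votes are needed; 14 voted in favor. Satisfied.

Valid — all requirements satisfied.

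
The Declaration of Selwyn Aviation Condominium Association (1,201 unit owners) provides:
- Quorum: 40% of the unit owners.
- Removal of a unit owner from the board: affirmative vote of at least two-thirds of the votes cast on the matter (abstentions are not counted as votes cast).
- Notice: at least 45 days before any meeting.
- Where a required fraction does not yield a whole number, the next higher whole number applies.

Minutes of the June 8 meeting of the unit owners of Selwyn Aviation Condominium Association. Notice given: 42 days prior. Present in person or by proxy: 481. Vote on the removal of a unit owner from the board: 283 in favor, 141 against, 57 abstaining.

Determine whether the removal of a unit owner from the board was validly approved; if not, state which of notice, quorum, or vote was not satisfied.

Invalid — notice requirement not satisfied.

Notice: 42 days given; 45 required. Not satisfied.
Quorum: 40% of 1,201 = 480.40, rounded up to 481; 481 present. Satisfied.
Vote: requires two-thirds of the votes cast (481 − 57 abstaining = 424); 2/3 of 424 = 282.67, rounded up to 283, so 283 needed; 283 in favor. Satisfied.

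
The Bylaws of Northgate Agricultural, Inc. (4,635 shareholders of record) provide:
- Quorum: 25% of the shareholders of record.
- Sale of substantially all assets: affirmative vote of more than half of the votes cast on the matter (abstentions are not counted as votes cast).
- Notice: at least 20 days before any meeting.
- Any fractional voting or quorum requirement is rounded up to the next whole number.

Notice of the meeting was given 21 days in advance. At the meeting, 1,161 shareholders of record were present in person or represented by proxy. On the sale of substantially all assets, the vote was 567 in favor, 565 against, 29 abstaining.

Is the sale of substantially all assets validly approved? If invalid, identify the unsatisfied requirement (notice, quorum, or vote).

Valid — all requirements satisfied.

Notice: 21 days given; 20 required. Satisfied.
Quorum: 25% of 4,635 = 1,158.75, rounded up to 1,159; 1,161 present. Satisfied.
Vote: requires a majority of the votes cast (1,161 − 29 abstaining = 1,132); a majority of 1132 is 567, so 567 needed; 567 in favor. Satisfied.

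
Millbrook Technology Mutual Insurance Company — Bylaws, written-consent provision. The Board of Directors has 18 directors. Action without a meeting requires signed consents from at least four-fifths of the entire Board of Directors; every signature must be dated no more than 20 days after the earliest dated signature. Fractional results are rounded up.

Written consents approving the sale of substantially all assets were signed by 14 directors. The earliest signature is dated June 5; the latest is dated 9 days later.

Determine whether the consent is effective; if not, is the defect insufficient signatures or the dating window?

Not effective — insufficient signatures.

Signatures required: at least four-fifths of 18 — 4/5 of 18 = 14.40, rounded up to 15, so 15 needed; 14 signed. Insufficient.
Dating window: the latest signature is 9 days after the earliest; the limit is 20 days. Within the window.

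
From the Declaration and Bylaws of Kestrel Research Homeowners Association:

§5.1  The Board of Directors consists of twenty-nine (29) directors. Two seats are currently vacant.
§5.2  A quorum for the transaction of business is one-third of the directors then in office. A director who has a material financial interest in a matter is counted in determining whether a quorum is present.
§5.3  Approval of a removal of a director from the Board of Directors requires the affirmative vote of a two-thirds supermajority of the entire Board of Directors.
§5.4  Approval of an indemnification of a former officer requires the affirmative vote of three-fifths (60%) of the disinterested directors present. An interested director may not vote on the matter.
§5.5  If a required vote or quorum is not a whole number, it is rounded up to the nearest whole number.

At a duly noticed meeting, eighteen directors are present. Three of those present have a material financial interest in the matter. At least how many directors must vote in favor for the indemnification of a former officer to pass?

The indemnification of a former officer requires three-fifths of the disinterested directors present (18 − 3 = 15).
3/5 of 15 = 9.

9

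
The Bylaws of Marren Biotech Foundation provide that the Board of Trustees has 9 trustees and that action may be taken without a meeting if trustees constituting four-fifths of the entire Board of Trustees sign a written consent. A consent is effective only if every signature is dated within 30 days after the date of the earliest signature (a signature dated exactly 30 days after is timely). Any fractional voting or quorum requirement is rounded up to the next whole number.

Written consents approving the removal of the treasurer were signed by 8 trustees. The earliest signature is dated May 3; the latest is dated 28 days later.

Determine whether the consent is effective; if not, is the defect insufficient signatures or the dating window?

Signatures required: four-fifths of 9 — 4/5 of 9 = 7.20, rounded up to 8, so 8 needed; 8 signed. Sufficient.
Dating window: the latest signature is 28 days after the earliest; the limit is 30 days. Within the window.

Effective — both the signature and dating-window requirements are satisfied.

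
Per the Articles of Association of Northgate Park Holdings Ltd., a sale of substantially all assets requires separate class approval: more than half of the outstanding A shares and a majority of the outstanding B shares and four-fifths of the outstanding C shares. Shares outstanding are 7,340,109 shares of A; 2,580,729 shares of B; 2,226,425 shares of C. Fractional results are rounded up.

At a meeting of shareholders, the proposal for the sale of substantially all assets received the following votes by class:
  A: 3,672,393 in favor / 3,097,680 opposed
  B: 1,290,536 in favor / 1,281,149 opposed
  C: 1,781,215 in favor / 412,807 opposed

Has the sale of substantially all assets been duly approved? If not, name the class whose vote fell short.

A: a majority of 7340109 is 3670055; 3,670,055 required, 3,672,393 in favor — approved.
B: a majority of 2580729 is 1290365; 1,290,365 required, 1,290,536 in favor — approved.
C: 4/5 of 2226425 = 1781140; 1,781,140 required, 1,781,215 in favor — approved.

Approved — every class gave the required vote.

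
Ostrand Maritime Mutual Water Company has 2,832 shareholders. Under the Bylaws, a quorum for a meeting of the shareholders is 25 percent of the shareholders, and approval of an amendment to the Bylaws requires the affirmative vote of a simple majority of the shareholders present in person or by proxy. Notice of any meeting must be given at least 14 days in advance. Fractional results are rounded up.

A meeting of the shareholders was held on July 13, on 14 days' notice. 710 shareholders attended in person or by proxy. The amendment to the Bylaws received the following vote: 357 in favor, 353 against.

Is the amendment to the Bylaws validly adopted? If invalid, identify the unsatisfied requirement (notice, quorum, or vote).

Notice: 14 days given; 14 required. Satisfied.
Quorum: 25% of 2,832 = 708; 710 present. Satisfied.
Vote: requires a majority of those present (710); a majority of 710 is 356, so 356 needed; 357 in favor. Satisfied.

Valid — all requirements satisfied.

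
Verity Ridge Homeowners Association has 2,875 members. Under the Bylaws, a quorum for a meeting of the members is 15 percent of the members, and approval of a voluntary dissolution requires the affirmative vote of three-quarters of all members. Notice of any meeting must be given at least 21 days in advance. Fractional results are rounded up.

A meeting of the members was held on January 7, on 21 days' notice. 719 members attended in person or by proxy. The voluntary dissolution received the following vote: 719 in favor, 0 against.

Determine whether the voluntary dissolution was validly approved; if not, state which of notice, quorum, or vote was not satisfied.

Notice: 21 days given; 21 required. Satisfied.
Quorum: 15% of 2,875 = 431.25, rounded up to 432; 719 present. Satisfied.
Vote: requires three-fourths of all members (2,875); 3/4 of 2875 = 2156.25, rounded up to 2157, so 2,157 needed; 719 in favor. Not satisfied.

Invalid — vote requirement not satisfied.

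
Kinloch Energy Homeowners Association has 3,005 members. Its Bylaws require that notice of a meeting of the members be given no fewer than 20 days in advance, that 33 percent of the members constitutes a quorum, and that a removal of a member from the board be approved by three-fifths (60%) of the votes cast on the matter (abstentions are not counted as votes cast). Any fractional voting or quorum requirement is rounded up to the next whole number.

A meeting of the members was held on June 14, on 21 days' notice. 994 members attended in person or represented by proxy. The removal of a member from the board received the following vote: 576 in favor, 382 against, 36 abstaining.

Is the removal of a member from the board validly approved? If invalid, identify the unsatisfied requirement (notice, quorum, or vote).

Notice: 21 days given; 20 required. Satisfied.
Quorum: 33% of 3,005 = 991.65, rounded up to 992; 994 present. Satisfied.
Vote: requires three-fifths of the votes cast (994 − 36 abstaining = 958); 3/5 of 958 = 574.80, rounded up to 575, so 575 needed; 576 in favor. Satisfied.

Valid — all requirements satisfied.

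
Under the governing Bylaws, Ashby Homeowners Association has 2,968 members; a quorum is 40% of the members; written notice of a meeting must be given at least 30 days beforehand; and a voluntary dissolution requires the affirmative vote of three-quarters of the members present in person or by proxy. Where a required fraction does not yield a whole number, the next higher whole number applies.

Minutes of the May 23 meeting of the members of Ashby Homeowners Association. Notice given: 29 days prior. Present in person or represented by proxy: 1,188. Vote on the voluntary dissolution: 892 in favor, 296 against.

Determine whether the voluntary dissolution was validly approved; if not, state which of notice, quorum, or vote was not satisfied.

Notice: 29 days given; 30 required. Not satisfied.
Quorum: 40% of 2,968 = 1,187.20, rounded up to 1,188; 1,188 present. Satisfied.
Vote: requires three-fourths of those present (1,188); 3/4 of 1188 = 891, so 891 needed; 892 in favor. Satisfied.

Invalid — notice requirement not satisfied.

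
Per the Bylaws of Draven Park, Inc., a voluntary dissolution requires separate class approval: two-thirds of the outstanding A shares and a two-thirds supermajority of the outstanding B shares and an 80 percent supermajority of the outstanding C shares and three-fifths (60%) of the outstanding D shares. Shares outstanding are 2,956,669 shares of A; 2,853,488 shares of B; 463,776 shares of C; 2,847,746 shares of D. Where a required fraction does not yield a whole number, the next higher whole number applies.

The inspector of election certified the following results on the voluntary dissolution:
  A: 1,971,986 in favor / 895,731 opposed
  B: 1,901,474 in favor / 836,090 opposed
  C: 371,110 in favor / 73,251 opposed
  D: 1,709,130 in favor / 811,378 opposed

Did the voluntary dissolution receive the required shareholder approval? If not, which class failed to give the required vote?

Not approved — the B shares did not give the required vote.

A: 2/3 of 2956669 = 1971112.67, rounded up to 1971113; 1,971,113 required, 1,971,986 in favor — approved.
B: 2/3 of 2853488 = 1902325.33, rounded up to 1902326; 1,902,326 required, 1,901,474 in favor — not approved.
C: 4/5 of 463776 = 371020.80, rounded up to 371021; 371,021 required, 371,110 in favor — approved.
D: 3/5 of 2847746 = 1708647.60, rounded up to 1708648; 1,708,648 required, 1,709,130 in favor — approved.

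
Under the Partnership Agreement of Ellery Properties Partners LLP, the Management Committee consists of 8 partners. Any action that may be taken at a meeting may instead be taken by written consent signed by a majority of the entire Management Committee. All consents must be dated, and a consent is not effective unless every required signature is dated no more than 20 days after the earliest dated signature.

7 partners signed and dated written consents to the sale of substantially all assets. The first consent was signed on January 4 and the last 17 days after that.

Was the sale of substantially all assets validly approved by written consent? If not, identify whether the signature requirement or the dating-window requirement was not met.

Signatures required: a majority of 8 — a majority of 8 is 5, so 5 needed; 7 signed. Sufficient.
Dating window: the latest signature is 17 days after the earliest; the limit is 20 days. Within the window.

Effective — both the signature and dating-window requirements are satisfied.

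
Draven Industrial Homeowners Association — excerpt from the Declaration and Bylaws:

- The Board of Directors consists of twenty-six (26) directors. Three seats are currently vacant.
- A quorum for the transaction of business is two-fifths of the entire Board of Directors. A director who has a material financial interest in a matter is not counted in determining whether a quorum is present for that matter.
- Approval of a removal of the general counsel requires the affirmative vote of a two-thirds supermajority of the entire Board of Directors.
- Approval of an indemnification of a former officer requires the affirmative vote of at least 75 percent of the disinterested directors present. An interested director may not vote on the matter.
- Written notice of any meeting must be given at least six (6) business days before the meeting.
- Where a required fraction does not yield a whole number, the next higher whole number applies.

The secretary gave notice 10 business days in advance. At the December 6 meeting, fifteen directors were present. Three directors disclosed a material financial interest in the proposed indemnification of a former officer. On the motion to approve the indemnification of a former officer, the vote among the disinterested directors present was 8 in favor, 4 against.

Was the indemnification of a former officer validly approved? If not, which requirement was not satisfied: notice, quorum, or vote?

Notice: 10 business days given; 6 required (10 ≥ 6). Satisfied.
Quorum: 15 present, but the 3 interested directors do not count, leaving 12. Quorum is 11. Satisfied.
Vote: the indemnification of a former officer requires three-fourths of the disinterested directors present (15 − 3 = 12). 3/4 of 12 = 9, so 9 affirmative votes are needed; 8 voted in favor. Not satisfied.

Invalid — vote requirement not satisfied.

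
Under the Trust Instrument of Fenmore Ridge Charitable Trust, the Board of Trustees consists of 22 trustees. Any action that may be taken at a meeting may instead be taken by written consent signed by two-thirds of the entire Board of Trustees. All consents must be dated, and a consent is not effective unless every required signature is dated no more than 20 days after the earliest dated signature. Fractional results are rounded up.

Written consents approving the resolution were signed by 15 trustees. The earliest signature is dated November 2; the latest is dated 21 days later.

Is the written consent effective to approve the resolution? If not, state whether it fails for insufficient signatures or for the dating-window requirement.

Not effective — dating-window requirement not satisfied.

Signatures required: two-thirds of 22 — 2/3 of 22 = 14.67, rounded up to 15, so 15 needed; 15 signed. Sufficient.
Dating window: the latest signature is 21 days after the earliest; the limit is 20 days. Outside the window.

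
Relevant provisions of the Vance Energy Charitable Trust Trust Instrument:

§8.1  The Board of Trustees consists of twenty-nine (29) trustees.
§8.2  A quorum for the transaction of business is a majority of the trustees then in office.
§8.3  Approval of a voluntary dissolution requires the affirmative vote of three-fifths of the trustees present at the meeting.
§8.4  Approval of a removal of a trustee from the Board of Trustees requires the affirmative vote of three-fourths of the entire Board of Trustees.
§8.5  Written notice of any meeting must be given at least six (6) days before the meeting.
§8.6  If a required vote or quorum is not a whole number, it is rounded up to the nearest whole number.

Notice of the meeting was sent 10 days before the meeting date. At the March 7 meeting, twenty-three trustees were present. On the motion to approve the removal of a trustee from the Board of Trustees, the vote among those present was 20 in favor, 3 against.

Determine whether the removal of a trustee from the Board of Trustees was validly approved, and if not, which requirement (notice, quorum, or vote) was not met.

Notice: 10 days given; 6 required (10 ≥ 6). Satisfied.
Quorum: 23 present; quorum is 15. Satisfied.
Vote: the removal of a trustee from the Board of Trustees requires three-fourths of the entire Board of Trustees (29). 3/4 of 29 = 21.75, rounded up to 22, so 22 affirmative votes are needed; 20 voted in favor. Not satisfied.

Invalid — vote requirement not satisfied.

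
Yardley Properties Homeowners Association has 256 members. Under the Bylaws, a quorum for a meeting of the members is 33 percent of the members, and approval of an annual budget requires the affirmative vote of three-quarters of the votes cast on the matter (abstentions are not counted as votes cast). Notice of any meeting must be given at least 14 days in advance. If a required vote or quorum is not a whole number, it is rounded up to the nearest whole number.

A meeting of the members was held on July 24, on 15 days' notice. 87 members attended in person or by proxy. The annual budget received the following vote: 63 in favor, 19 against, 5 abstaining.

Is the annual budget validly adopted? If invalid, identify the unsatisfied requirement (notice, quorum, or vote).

Notice: 15 days given; 14 required. Satisfied.
Quorum: 33% of 256 = 84.48, rounded up to 85; 87 present. Satisfied.
Vote: requires three-fourths of the votes cast (87 − 5 abstaining = 82); 3/4 of 82 = 61.50, rounded up to 62, so 62 needed; 63 in favor. Satisfied.

Valid — all requirements satisfied.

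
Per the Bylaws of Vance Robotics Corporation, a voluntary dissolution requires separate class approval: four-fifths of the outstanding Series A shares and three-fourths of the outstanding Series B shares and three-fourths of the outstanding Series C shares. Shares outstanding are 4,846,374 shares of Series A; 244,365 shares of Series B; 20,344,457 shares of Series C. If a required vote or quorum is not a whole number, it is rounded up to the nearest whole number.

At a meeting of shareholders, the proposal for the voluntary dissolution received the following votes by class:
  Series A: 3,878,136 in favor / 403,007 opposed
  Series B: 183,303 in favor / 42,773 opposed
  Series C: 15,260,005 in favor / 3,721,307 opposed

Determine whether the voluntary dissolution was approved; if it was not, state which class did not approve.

Approved — every class gave the required vote.

Series A: 4/5 of 4846374 = 3877099.20, rounded up to 3877100; 3,877,100 required, 3,878,136 in favor — approved.
Series B: 3/4 of 244365 = 183273.75, rounded up to 183274; 183,274 required, 183,303 in favor — approved.
Series C: 3/4 of 20344457 = 15258342.75, rounded up to 15258343; 15,258,343 required, 15,260,005 in favor — approved.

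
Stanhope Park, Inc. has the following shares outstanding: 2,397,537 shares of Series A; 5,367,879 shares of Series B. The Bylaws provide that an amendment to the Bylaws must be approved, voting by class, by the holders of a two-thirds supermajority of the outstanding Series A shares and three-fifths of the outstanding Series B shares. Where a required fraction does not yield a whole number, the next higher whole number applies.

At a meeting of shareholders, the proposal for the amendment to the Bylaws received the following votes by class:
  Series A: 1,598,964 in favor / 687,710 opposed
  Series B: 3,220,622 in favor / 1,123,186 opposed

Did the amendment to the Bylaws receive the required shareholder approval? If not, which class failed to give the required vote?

Not approved — the Series B shares did not give the required vote.

Series A: 2/3 of 2397537 = 1598358; 1,598,358 required, 1,598,964 in favor — approved.
Series B: 3/5 of 5367879 = 3220727.40, rounded up to 3220728; 3,220,728 required, 3,220,622 in favor — not approved.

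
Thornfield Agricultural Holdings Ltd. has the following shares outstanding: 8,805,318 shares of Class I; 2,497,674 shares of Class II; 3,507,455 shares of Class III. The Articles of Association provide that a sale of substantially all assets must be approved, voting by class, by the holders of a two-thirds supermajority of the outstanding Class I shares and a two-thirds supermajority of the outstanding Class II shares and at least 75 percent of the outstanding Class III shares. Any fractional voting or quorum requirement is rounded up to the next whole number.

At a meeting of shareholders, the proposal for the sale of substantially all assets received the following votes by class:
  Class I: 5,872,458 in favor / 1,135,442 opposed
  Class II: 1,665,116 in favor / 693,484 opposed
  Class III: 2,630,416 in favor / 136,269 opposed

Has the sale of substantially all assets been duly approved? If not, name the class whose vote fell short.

Not approved — the Class III shares did not give the required vote.

Class I: 2/3 of 8805318 = 5870212; 5,870,212 required, 5,872,458 in favor — approved.
Class II: 2/3 of 2497674 = 1665116; 1,665,116 required, 1,665,116 in favor — approved.
Class III: 3/4 of 3507455 = 2630591.25, rounded up to 2630592; 2,630,592 required, 2,630,416 in favor — not approved.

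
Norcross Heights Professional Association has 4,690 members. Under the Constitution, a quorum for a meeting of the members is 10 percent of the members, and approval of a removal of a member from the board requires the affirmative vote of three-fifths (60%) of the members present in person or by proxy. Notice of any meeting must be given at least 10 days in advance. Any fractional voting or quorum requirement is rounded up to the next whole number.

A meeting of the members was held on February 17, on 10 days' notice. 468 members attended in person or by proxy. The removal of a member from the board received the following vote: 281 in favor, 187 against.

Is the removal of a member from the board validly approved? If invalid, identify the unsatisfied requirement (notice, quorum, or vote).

Invalid — quorum requirement not satisfied.

Notice: 10 days given; 10 required. Satisfied.
Quorum: 10% of 4,690 = 469; 468 present. Not satisfied.
Vote: requires three-fifths of those present (468); 3/5 of 468 = 280.80, rounded up to 281, so 281 needed; 281 in favor. Satisfied.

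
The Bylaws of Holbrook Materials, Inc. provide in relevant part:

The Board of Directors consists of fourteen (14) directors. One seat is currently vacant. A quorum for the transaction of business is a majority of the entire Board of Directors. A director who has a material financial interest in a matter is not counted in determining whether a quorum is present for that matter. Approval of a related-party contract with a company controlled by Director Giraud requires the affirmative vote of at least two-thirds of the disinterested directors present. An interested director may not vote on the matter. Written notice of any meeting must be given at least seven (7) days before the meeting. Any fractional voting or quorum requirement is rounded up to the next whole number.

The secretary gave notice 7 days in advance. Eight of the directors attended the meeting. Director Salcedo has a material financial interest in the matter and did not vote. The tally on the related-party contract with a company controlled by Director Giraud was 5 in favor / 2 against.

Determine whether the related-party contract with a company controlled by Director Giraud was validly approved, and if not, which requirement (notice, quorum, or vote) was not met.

Invalid — quorum requirement not satisfied.

Notice: 7 days given; 7 required (7 ≥ 7). Satisfied.
Quorum: 8 present, but the 1 interested director does not count, leaving 7. Quorum is 8. Not satisfied.
Vote: the related-party contract with a company controlled by Director Giraud requires two-thirds of the disinterested directors present (8 − 1 = 7). 2/3 of 7 = 4.67, rounded up to 5, so 5 affirmative votes are needed; 5 voted in favor. Satisfied. (Moot — without a quorum no business can be validly transacted.)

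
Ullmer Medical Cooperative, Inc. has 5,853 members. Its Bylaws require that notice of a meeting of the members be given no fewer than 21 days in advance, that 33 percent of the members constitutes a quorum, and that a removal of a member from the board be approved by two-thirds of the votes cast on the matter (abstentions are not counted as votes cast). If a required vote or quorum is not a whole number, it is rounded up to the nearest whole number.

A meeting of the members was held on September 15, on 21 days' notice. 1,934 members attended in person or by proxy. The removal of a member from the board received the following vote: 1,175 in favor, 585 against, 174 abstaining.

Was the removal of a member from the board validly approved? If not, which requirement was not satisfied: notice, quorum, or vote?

Valid — all requirements satisfied.

Notice: 21 days given; 21 required. Satisfied.
Quorum: 33% of 5,853 = 1,931.49, rounded up to 1,932; 1,934 present. Satisfied.
Vote: requires two-thirds of the votes cast (1,934 − 174 abstaining = 1,760); 2/3 of 1760 = 1173.33, rounded up to 1174, so 1,174 needed; 1,175 in favor. Satisfied.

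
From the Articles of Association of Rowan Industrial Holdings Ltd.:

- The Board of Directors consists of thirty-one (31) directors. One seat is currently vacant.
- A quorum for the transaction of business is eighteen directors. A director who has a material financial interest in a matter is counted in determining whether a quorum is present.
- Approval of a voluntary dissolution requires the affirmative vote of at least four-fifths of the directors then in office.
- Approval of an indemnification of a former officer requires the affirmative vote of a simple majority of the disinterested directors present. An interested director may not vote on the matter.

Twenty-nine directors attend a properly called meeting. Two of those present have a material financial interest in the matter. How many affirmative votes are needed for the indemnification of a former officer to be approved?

14

The indemnification of a former officer requires a majority of the disinterested directors present (29 − 2 = 27).
A majority of 27 is 14.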